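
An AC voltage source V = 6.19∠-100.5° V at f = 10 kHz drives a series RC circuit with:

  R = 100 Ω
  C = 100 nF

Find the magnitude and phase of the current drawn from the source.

Step 1 — Angular frequency: ω = 2π·f = 2π·1e+04 = 6.283e+04 rad/s.
Step 2 — Component impedances:
  R: Z = R = 100 Ω
  C: Z = 1/(jωC) = -j/(ω·C) = 0 - j159.2 Ω
Step 3 — Series combination: Z_total = R + C = 100 - j159.2 Ω = 188∠-57.9° Ω.
Step 4 — Source phasor: V = 6.19∠-100.5° V = -1.128 - j6.086 V.
Step 5 — Ohm's law: I = V / Z_total = (-1.128 - j6.086) / (100 - j159.2) = 0.02422 - j0.02231 A.
Step 6 — Convert to polar: |I| = 0.03293 A, ∠I = -42.6°.

I = 0.03293∠-42.6° A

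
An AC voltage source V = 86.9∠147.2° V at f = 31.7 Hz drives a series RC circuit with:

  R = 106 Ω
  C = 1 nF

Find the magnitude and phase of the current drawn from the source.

Step 1 — Angular frequency: ω = 2π·f = 2π·31.7 = 199.2 rad/s.
Step 2 — Component impedances:
  R: Z = R = 106 Ω
  C: Z = 1/(jωC) = -j/(ω·C) = 0 - j5.021e+06 Ω
Step 3 — Series combination: Z_total = R + C = 106 - j5.021e+06 Ω = 5.021e+06∠-90.0° Ω.
Step 4 — Source phasor: V = 86.9∠147.2° V = -73.05 + j47.07 V.
Step 5 — Ohm's law: I = V / Z_total = (-73.05 + j47.07) / (106 - j5.021e+06) = -9.376e-06 - j1.455e-05 A.
Step 6 — Convert to polar: |I| = 1.731e-05 A, ∠I = -122.8°.

I = 1.731e-05∠-122.8° A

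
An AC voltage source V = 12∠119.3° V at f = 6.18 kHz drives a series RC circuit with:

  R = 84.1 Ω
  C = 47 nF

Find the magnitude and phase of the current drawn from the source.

Step 1 — Angular frequency: ω = 2π·f = 2π·6180 = 3.883e+04 rad/s.
Step 2 — Component impedances:
  R: Z = R = 84.1 Ω
  C: Z = 1/(jωC) = -j/(ω·C) = 0 - j547.9 Ω
Step 3 — Series combination: Z_total = R + C = 84.1 - j547.9 Ω = 554.4∠-81.3° Ω.
Step 4 — Source phasor: V = 12∠119.3° V = -5.873 + j10.46 V.
Step 5 — Ohm's law: I = V / Z_total = (-5.873 + j10.46) / (84.1 - j547.9) = -0.02027 - j0.007607 A.
Step 6 — Convert to polar: |I| = 0.02165 A, ∠I = -159.4°.

I = 0.02165∠-159.4° A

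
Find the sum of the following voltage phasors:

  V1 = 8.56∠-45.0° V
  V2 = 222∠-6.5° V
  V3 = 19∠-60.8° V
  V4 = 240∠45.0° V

Step 1 — Convert each phasor to rectangular form:
  V1 = 8.56·(cos(-45.0°) + j·sin(-45.0°)) = 6.053 - j6.053 V
  V2 = 222·(cos(-6.5°) + j·sin(-6.5°)) = 220.6 - j25.13 V
  V3 = 19·(cos(-60.8°) + j·sin(-60.8°)) = 9.269 - j16.59 V
  V4 = 240·(cos(45.0°) + j·sin(45.0°)) = 169.7 + j169.7 V
Step 2 — Sum components: V_total = 405.6 + j121.9 V.
Step 3 — Convert to polar: |V_total| = 423.5 V, ∠V_total = 16.7°.

V_total = 423.5∠16.7° V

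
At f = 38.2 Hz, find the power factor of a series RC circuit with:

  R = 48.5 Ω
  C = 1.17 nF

Step 1 — Angular frequency: ω = 2π·f = 2π·38.2 = 240 rad/s.
Step 2 — Component impedances:
  R: Z = R = 48.5 Ω
  C: Z = 1/(jωC) = -j/(ω·C) = 0 - j3.561e+06 Ω
Step 3 — Series combination: Z_total = R + C = 48.5 - j3.561e+06 Ω = 3.561e+06∠-90.0° Ω.
Step 4 — Power factor: PF = cos(φ) = Re(Z)/|Z| = 48.5/3.561e+06 = 1.362e-05.
Step 5 — Type: Im(Z) = -3.561e+06 ⇒ leading (phase φ = -90.0°).

PF = 1.362e-05 (leading, φ = -90.0°)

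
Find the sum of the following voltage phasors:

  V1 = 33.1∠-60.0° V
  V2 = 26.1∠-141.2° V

Step 1 — Convert each phasor to rectangular form:
  V1 = 33.1·(cos(-60.0°) + j·sin(-60.0°)) = 16.55 - j28.67 V
  V2 = 26.1·(cos(-141.2°) + j·sin(-141.2°)) = -20.34 - j16.35 V
Step 2 — Sum components: V_total = -3.791 - j45.02 V.
Step 3 — Convert to polar: |V_total| = 45.18 V, ∠V_total = -94.8°.

V_total = 45.18∠-94.8° V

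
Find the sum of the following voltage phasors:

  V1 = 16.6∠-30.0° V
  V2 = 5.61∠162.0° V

Step 1 — Convert each phasor to rectangular form:
  V1 = 16.6·(cos(-30.0°) + j·sin(-30.0°)) = 14.38 - j8.3 V
  V2 = 5.61·(cos(162.0°) + j·sin(162.0°)) = -5.335 + j1.734 V
Step 2 — Sum components: V_total = 9.041 - j6.566 V.
Step 3 — Convert to polar: |V_total| = 11.17 V, ∠V_total = -36.0°.

V_total = 11.17∠-36.0° V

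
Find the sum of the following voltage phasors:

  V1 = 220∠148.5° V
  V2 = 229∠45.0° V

Step 1 — Convert each phasor to rectangular form:
  V1 = 220·(cos(148.5°) + j·sin(148.5°)) = -187.6 + j114.9 V
  V2 = 229·(cos(45.0°) + j·sin(45.0°)) = 161.9 + j161.9 V
Step 2 — Sum components: V_total = -25.65 + j276.9 V.
Step 3 — Convert to polar: |V_total| = 278.1 V, ∠V_total = 95.3°.

V_total = 278.1∠95.3° V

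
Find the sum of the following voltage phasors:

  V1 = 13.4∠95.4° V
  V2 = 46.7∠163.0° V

Step 1 — Convert each phasor to rectangular form:
  V1 = 13.4·(cos(95.4°) + j·sin(95.4°)) = -1.261 + j13.34 V
  V2 = 46.7·(cos(163.0°) + j·sin(163.0°)) = -44.66 + j13.65 V
Step 2 — Sum components: V_total = -45.92 + j26.99 V.
Step 3 — Convert to polar: |V_total| = 53.27 V, ∠V_total = 149.6°.

V_total = 53.27∠149.6° V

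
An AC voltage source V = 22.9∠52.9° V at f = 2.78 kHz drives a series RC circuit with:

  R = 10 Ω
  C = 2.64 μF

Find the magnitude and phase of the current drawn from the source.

Step 1 — Angular frequency: ω = 2π·f = 2π·2780 = 1.747e+04 rad/s.
Step 2 — Component impedances:
  R: Z = R = 10 Ω
  C: Z = 1/(jωC) = -j/(ω·C) = 0 - j21.69 Ω
Step 3 — Series combination: Z_total = R + C = 10 - j21.69 Ω = 23.88∠-65.2° Ω.
Step 4 — Source phasor: V = 22.9∠52.9° V = 13.81 + j18.26 V.
Step 5 — Ohm's law: I = V / Z_total = (13.81 + j18.26) / (10 - j21.69) = -0.4523 + j0.8456 A.
Step 6 — Convert to polar: |I| = 0.959 A, ∠I = 118.1°.

I = 0.959∠118.1° A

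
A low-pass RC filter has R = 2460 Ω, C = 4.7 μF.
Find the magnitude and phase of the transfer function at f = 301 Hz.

Step 1 — Angular frequency: ω = 2π·301 = 1891 rad/s.
Step 2 — Transfer function: H(jω) = 1/(1 + jωRC).
Step 3 — Denominator: 1 + jωRC = 1 + j·1891·2460·4.7e-06 = 1 + j21.87.
Step 4 — H = 0.002087 - j0.04564.
Step 5 — Magnitude: |H| = 0.04568 (-26.8 dB); phase: φ = -87.4°.

|H| = 0.04568 (-26.8 dB), φ = -87.4°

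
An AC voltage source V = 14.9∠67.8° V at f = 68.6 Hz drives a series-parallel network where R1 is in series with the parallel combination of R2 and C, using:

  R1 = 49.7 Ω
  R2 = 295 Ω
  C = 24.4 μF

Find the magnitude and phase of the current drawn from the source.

Step 1 — Angular frequency: ω = 2π·f = 2π·68.6 = 431 rad/s.
Step 2 — Component impedances:
  R1: Z = R = 49.7 Ω
  R2: Z = R = 295 Ω
  C: Z = 1/(jωC) = -j/(ω·C) = 0 - j95.08 Ω
Step 3 — Parallel branch: R2 || C = 1/(1/R2 + 1/C) = 27.76 - j86.14 Ω.
Step 4 — Series with R1: Z_total = R1 + (R2 || C) = 77.46 - j86.14 Ω = 115.8∠-48.0° Ω.
Step 5 — Source phasor: V = 14.9∠67.8° V = 5.63 + j13.8 V.
Step 6 — Ohm's law: I = V / Z_total = (5.63 + j13.8) / (77.46 - j86.14) = -0.05605 + j0.1158 A.
Step 7 — Convert to polar: |I| = 0.1286 A, ∠I = 115.8°.

I = 0.1286∠115.8° A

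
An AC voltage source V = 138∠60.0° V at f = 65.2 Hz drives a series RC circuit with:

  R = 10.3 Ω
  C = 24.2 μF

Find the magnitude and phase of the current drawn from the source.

Step 1 — Angular frequency: ω = 2π·f = 2π·65.2 = 409.7 rad/s.
Step 2 — Component impedances:
  R: Z = R = 10.3 Ω
  C: Z = 1/(jωC) = -j/(ω·C) = 0 - j100.9 Ω
Step 3 — Series combination: Z_total = R + C = 10.3 - j100.9 Ω = 101.4∠-84.2° Ω.
Step 4 — Source phasor: V = 138∠60.0° V = 69 + j119.5 V.
Step 5 — Ohm's law: I = V / Z_total = (69 + j119.5) / (10.3 - j100.9) = -1.103 + j0.7967 A.
Step 6 — Convert to polar: |I| = 1.361 A, ∠I = 144.2°.

I = 1.361∠144.2° A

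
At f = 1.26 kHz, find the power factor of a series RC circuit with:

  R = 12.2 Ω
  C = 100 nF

Step 1 — Angular frequency: ω = 2π·f = 2π·1260 = 7917 rad/s.
Step 2 — Component impedances:
  R: Z = R = 12.2 Ω
  C: Z = 1/(jωC) = -j/(ω·C) = 0 - j1263 Ω
Step 3 — Series combination: Z_total = R + C = 12.2 - j1263 Ω = 1263∠-89.4° Ω.
Step 4 — Power factor: PF = cos(φ) = Re(Z)/|Z| = 12.2/1263.2 = 0.009658.
Step 5 — Type: Im(Z) = -1263 ⇒ leading (phase φ = -89.4°).

PF = 0.009658 (leading, φ = -89.4°)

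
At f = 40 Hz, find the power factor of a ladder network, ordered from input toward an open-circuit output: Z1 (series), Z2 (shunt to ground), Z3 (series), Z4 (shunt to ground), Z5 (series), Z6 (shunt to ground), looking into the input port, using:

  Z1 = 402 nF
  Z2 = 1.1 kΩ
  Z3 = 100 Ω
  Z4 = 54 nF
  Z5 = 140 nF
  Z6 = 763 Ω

Step 1 — Angular frequency: ω = 2π·f = 2π·40 = 251.3 rad/s.
Step 2 — Component impedances:
  Z1: Z = 1/(jωC) = -j/(ω·C) = 0 - j9898 Ω
  Z2: Z = R = 1100 Ω
  Z3: Z = R = 100 Ω
  Z4: Z = 1/(jωC) = -j/(ω·C) = 0 - j7.368e+04 Ω
  Z5: Z = 1/(jωC) = -j/(ω·C) = 0 - j2.842e+04 Ω
  Z6: Z = R = 763 Ω
Step 3 — Ladder network (open output): work backward from the far end, alternating series and parallel combinations. Z_in = 1095 - j9956 Ω = 1.002e+04∠-83.7° Ω.
Step 4 — Power factor: PF = cos(φ) = Re(Z)/|Z| = 1095.4/10016 = 0.1094.
Step 5 — Type: Im(Z) = -9956 ⇒ leading (phase φ = -83.7°).

PF = 0.1094 (leading, φ = -83.7°)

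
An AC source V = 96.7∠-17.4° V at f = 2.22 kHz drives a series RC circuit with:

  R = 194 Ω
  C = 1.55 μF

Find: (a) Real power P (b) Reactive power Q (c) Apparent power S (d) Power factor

Step 1 — Angular frequency: ω = 2π·f = 2π·2220 = 1.395e+04 rad/s.
Step 2 — Component impedances:
  R: Z = R = 194 Ω
  C: Z = 1/(jωC) = -j/(ω·C) = 0 - j46.25 Ω
Step 3 — Series combination: Z_total = R + C = 194 - j46.25 Ω = 199.4∠-13.4° Ω.
Step 4 — Source phasor: V = 96.7∠-17.4° V = 92.28 - j28.92 V.
Step 5 — Current: I = V / Z = 0.4837 - j0.03374 A = 0.4849∠-4.0° A.
Step 6 — Complex power: S = V·I* = 45.61 - j10.87 VA.
Step 7 — Real power: P = Re(S) = 45.61 W.
Step 8 — Reactive power: Q = Im(S) = -10.87 VAR.
Step 9 — Apparent power: |S| = 46.89 VA.
Step 10 — Power factor: PF = P/|S| = 0.9727 (leading).

(a) P = 45.61 W  (b) Q = -10.87 VAR  (c) S = 46.89 VA  (d) PF = 0.9727 (leading)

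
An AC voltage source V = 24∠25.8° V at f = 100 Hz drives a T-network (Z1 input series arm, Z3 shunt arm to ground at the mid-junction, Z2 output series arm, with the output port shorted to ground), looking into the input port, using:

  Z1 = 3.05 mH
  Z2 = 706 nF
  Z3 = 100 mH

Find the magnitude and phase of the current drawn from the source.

Step 1 — Angular frequency: ω = 2π·f = 2π·100 = 628.3 rad/s.
Step 2 — Component impedances:
  Z1: Z = jωL = j·628.3·0.00305 = 0 + j1.916 Ω
  Z2: Z = 1/(jωC) = -j/(ω·C) = 0 - j2254 Ω
  Z3: Z = jωL = j·628.3·0.1 = 0 + j62.83 Ω
Step 3 — With the output port shorted to ground, the output series arm Z2 runs from the junction to ground; the shunt arm Z3 also runs from the junction to ground. They appear in parallel: Z3 || Z2 = 0 + j64.63 Ω.
Step 4 — Series with input arm Z1: Z_in = Z1 + (Z3 || Z2) = 0 + j66.55 Ω = 66.55∠90.0° Ω.
Step 5 — Source phasor: V = 24∠25.8° V = 21.61 + j10.45 V.
Step 6 — Ohm's law: I = V / Z_total = (21.61 + j10.45) / (0 + j66.55) = 0.157 - j0.3247 A.
Step 7 — Convert to polar: |I| = 0.3606 A, ∠I = -64.2°.

I = 0.3606∠-64.2° A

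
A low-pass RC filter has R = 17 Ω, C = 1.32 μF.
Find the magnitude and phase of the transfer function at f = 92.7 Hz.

Step 1 — Angular frequency: ω = 2π·92.7 = 582.5 rad/s.
Step 2 — Transfer function: H(jω) = 1/(1 + jωRC).
Step 3 — Denominator: 1 + jωRC = 1 + j·582.5·17·1.32e-06 = 1 + j0.01307.
Step 4 — H = 0.9998 - j0.01307.
Step 5 — Magnitude: |H| = 0.9999 (-0.0 dB); phase: φ = -0.7°.

|H| = 0.9999 (-0.0 dB), φ = -0.7°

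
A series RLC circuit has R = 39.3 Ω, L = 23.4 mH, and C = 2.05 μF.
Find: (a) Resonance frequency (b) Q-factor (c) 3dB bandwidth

Step 1 — Resonance condition Im(Z)=0 gives ω₀ = 1/√(LC).
Step 2 — ω₀ = 1/√(0.0234·2.05e-06) = 4566 rad/s.
Step 3 — f₀ = ω₀/(2π) = 726.7 Hz.
Step 4 — Series Q: Q = ω₀L/R = 4566·0.0234/39.3 = 2.719.
Step 5 — 3dB bandwidth: Δω = ω₀/Q = 1679 rad/s; BW = Δω/(2π) = 267.3 Hz.

(a) f₀ = 726.7 Hz  (b) Q = 2.719  (c) BW = 267.3 Hz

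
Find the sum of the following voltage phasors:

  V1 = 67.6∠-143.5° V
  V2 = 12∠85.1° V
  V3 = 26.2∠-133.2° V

Step 1 — Convert each phasor to rectangular form:
  V1 = 67.6·(cos(-143.5°) + j·sin(-143.5°)) = -54.34 - j40.21 V
  V2 = 12·(cos(85.1°) + j·sin(85.1°)) = 1.025 + j11.96 V
  V3 = 26.2·(cos(-133.2°) + j·sin(-133.2°)) = -17.94 - j19.1 V
Step 2 — Sum components: V_total = -71.25 - j47.35 V.
Step 3 — Convert to polar: |V_total| = 85.55 V, ∠V_total = -146.4°.

V_total = 85.55∠-146.4° V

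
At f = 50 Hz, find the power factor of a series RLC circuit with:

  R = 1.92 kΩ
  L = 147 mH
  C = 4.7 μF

Step 1 — Angular frequency: ω = 2π·f = 2π·50 = 314.2 rad/s.
Step 2 — Component impedances:
  R: Z = R = 1920 Ω
  L: Z = jωL = j·314.2·0.147 = 0 + j46.18 Ω
  C: Z = 1/(jωC) = -j/(ω·C) = 0 - j677.3 Ω
Step 3 — Series combination: Z_total = R + L + C = 1920 - j631.1 Ω = 2021∠-18.2° Ω.
Step 4 — Power factor: PF = cos(φ) = Re(Z)/|Z| = 1920/2021 = 0.95.
Step 5 — Type: Im(Z) = -631.1 ⇒ leading (phase φ = -18.2°).

PF = 0.95 (leading, φ = -18.2°)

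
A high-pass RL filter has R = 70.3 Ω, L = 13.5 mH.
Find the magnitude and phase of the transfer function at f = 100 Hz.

Step 1 — Angular frequency: ω = 2π·100 = 628.3 rad/s.
Step 2 — Transfer function: H(jω) = jωL/(R + jωL).
Step 3 — Numerator jωL = j·8.482; denominator R + jωL = 70.3 + j8.482.
Step 4 — H = 0.01435 + j0.1189.
Step 5 — Magnitude: |H| = 0.1198 (-18.4 dB); phase: φ = 83.1°.

|H| = 0.1198 (-18.4 dB), φ = 83.1°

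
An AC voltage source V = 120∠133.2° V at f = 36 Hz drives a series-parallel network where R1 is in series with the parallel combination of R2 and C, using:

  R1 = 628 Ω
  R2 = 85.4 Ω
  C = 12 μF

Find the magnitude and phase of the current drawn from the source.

Step 1 — Angular frequency: ω = 2π·f = 2π·36 = 226.2 rad/s.
Step 2 — Component impedances:
  R1: Z = R = 628 Ω
  R2: Z = R = 85.4 Ω
  C: Z = 1/(jωC) = -j/(ω·C) = 0 - j368.4 Ω
Step 3 — Parallel branch: R2 || C = 1/(1/R2 + 1/C) = 81.05 - j18.79 Ω.
Step 4 — Series with R1: Z_total = R1 + (R2 || C) = 709 - j18.79 Ω = 709.3∠-1.5° Ω.
Step 5 — Source phasor: V = 120∠133.2° V = -82.15 + j87.48 V.
Step 6 — Ohm's law: I = V / Z_total = (-82.15 + j87.48) / (709 - j18.79) = -0.119 + j0.1202 A.
Step 7 — Convert to polar: |I| = 0.1692 A, ∠I = 134.7°.

I = 0.1692∠134.7° A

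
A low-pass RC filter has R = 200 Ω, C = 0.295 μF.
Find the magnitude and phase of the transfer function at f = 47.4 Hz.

Step 1 — Angular frequency: ω = 2π·47.4 = 297.8 rad/s.
Step 2 — Transfer function: H(jω) = 1/(1 + jωRC).
Step 3 — Denominator: 1 + jωRC = 1 + j·297.8·200·2.95e-07 = 1 + j0.01757.
Step 4 — H = 0.9997 - j0.01757.
Step 5 — Magnitude: |H| = 0.9998 (-0.0 dB); phase: φ = -1.0°.

|H| = 0.9998 (-0.0 dB), φ = -1.0°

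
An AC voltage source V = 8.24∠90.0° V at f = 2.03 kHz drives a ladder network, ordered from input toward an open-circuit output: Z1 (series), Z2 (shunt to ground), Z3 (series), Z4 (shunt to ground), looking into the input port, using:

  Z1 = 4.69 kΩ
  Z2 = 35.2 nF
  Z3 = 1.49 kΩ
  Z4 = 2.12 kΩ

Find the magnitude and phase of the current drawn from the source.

Step 1 — Angular frequency: ω = 2π·f = 2π·2030 = 1.275e+04 rad/s.
Step 2 — Component impedances:
  Z1: Z = R = 4690 Ω
  Z2: Z = 1/(jωC) = -j/(ω·C) = 0 - j2227 Ω
  Z3: Z = R = 1490 Ω
  Z4: Z = R = 2120 Ω
Step 3 — Ladder network (open output): work backward from the far end, alternating series and parallel combinations. Z_in = 5685 - j1613 Ω = 5910∠-15.8° Ω.
Step 4 — Source phasor: V = 8.24∠90.0° V = 0 + j8.24 V.
Step 5 — Ohm's law: I = V / Z_total = (0 + j8.24) / (5685 - j1613) = -0.0003806 + j0.001341 A.
Step 6 — Convert to polar: |I| = 0.001394 A, ∠I = 105.8°.

I = 0.001394∠105.8° A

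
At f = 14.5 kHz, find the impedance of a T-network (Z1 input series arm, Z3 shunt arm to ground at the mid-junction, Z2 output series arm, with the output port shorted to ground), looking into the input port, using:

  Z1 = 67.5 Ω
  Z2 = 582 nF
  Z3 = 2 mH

Step 1 — Angular frequency: ω = 2π·f = 2π·1.45e+04 = 9.111e+04 rad/s.
Step 2 — Component impedances:
  Z1: Z = R = 67.5 Ω
  Z2: Z = 1/(jωC) = -j/(ω·C) = 0 - j18.86 Ω
  Z3: Z = jωL = j·9.111e+04·0.002 = 0 + j182.2 Ω
Step 3 — With the output port shorted to ground, the output series arm Z2 runs from the junction to ground; the shunt arm Z3 also runs from the junction to ground. They appear in parallel: Z3 || Z2 = 0 - j21.04 Ω.
Step 4 — Series with input arm Z1: Z_in = Z1 + (Z3 || Z2) = 67.5 - j21.04 Ω = 70.7∠-17.3° Ω.

Z = 67.5 - j21.04 Ω = 70.7∠-17.3° Ω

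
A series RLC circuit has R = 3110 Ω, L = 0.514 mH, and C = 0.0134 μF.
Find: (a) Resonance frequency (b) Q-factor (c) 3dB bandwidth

Step 1 — Resonance condition Im(Z)=0 gives ω₀ = 1/√(LC).
Step 2 — ω₀ = 1/√(0.000514·1.34e-08) = 3.81e+05 rad/s.
Step 3 — f₀ = ω₀/(2π) = 6.064e+04 Hz.
Step 4 — Series Q: Q = ω₀L/R = 3.81e+05·0.000514/3110 = 0.06298.
Step 5 — 3dB bandwidth: Δω = ω₀/Q = 6.051e+06 rad/s; BW = Δω/(2π) = 9.63e+05 Hz.

(a) f₀ = 6.064e+04 Hz  (b) Q = 0.06298  (c) BW = 9.63e+05 Hz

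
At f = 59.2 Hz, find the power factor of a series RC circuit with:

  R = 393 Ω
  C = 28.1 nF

Step 1 — Angular frequency: ω = 2π·f = 2π·59.2 = 372 rad/s.
Step 2 — Component impedances:
  R: Z = R = 393 Ω
  C: Z = 1/(jωC) = -j/(ω·C) = 0 - j9.567e+04 Ω
Step 3 — Series combination: Z_total = R + C = 393 - j9.567e+04 Ω = 9.567e+04∠-89.8° Ω.
Step 4 — Power factor: PF = cos(φ) = Re(Z)/|Z| = 393/9.567e+04 = 0.004108.
Step 5 — Type: Im(Z) = -9.567e+04 ⇒ leading (phase φ = -89.8°).

PF = 0.004108 (leading, φ = -89.8°)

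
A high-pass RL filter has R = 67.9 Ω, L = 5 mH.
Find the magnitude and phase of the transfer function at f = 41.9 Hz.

Step 1 — Angular frequency: ω = 2π·41.9 = 263.3 rad/s.
Step 2 — Transfer function: H(jω) = jωL/(R + jωL).
Step 3 — Numerator jωL = j·1.316; denominator R + jωL = 67.9 + j1.316.
Step 4 — H = 0.0003757 + j0.01938.
Step 5 — Magnitude: |H| = 0.01938 (-34.3 dB); phase: φ = 88.9°.

|H| = 0.01938 (-34.3 dB), φ = 88.9°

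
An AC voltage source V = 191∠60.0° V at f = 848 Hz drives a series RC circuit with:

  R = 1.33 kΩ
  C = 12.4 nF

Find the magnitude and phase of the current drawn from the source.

Step 1 — Angular frequency: ω = 2π·f = 2π·848 = 5328 rad/s.
Step 2 — Component impedances:
  R: Z = R = 1330 Ω
  C: Z = 1/(jωC) = -j/(ω·C) = 0 - j1.514e+04 Ω
Step 3 — Series combination: Z_total = R + C = 1330 - j1.514e+04 Ω = 1.519e+04∠-85.0° Ω.
Step 4 — Source phasor: V = 191∠60.0° V = 95.5 + j165.4 V.
Step 5 — Ohm's law: I = V / Z_total = (95.5 + j165.4) / (1330 - j1.514e+04) = -0.01029 + j0.007214 A.
Step 6 — Convert to polar: |I| = 0.01257 A, ∠I = 145.0°.

I = 0.01257∠145.0° A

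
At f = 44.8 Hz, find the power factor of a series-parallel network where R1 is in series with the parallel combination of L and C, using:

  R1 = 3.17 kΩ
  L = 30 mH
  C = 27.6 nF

Step 1 — Angular frequency: ω = 2π·f = 2π·44.8 = 281.5 rad/s.
Step 2 — Component impedances:
  R1: Z = R = 3170 Ω
  L: Z = jωL = j·281.5·0.03 = 0 + j8.445 Ω
  C: Z = 1/(jωC) = -j/(ω·C) = 0 - j1.287e+05 Ω
Step 3 — Parallel branch: L || C = 1/(1/L + 1/C) = 0 + j8.445 Ω.
Step 4 — Series with R1: Z_total = R1 + (L || C) = 3170 + j8.445 Ω = 3170∠0.2° Ω.
Step 5 — Power factor: PF = cos(φ) = Re(Z)/|Z| = 3170/3170 = 1.
Step 6 — Type: Im(Z) = 8.445 ⇒ lagging (phase φ = 0.2°).

PF = 1 (lagging, φ = 0.2°)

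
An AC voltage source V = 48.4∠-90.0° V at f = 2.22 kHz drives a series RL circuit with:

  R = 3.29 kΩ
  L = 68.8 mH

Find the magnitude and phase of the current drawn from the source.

Step 1 — Angular frequency: ω = 2π·f = 2π·2220 = 1.395e+04 rad/s.
Step 2 — Component impedances:
  R: Z = R = 3290 Ω
  L: Z = jωL = j·1.395e+04·0.0688 = 0 + j959.7 Ω
Step 3 — Series combination: Z_total = R + L = 3290 + j959.7 Ω = 3427∠16.3° Ω.
Step 4 — Source phasor: V = 48.4∠-90.0° V = 0 - j48.4 V.
Step 5 — Ohm's law: I = V / Z_total = (0 - j48.4) / (3290 + j959.7) = -0.003955 - j0.01356 A.
Step 6 — Convert to polar: |I| = 0.01412 A, ∠I = -106.3°.

I = 0.01412∠-106.3° A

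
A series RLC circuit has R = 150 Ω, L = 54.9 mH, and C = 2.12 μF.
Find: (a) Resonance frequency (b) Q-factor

Step 1 — Resonance condition Im(Z)=0 gives ω₀ = 1/√(LC).
Step 2 — ω₀ = 1/√(0.0549·2.12e-06) = 2931 rad/s.
Step 3 — f₀ = ω₀/(2π) = 466.5 Hz.
Step 4 — Series Q: Q = ω₀L/R = 2931·0.0549/150 = 1.073.

(a) f₀ = 466.5 Hz  (b) Q = 1.073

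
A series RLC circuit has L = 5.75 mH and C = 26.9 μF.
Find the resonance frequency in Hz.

Step 1 — Resonance condition Im(Z)=0 gives ω₀ = 1/√(LC).
Step 2 — ω₀ = 1/√(0.00575·2.69e-05) = 2543 rad/s.
Step 3 — f₀ = ω₀/(2π) = 404.7 Hz.

f₀ = 404.7 Hz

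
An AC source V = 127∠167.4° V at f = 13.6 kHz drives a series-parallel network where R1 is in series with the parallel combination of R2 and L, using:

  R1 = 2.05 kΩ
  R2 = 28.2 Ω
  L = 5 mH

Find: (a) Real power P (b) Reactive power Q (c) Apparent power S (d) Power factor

Step 1 — Angular frequency: ω = 2π·f = 2π·1.36e+04 = 8.545e+04 rad/s.
Step 2 — Component impedances:
  R1: Z = R = 2050 Ω
  R2: Z = R = 28.2 Ω
  L: Z = jωL = j·8.545e+04·0.005 = 0 + j427.3 Ω
Step 3 — Parallel branch: R2 || L = 1/(1/R2 + 1/L) = 28.08 + j1.853 Ω.
Step 4 — Series with R1: Z_total = R1 + (R2 || L) = 2078 + j1.853 Ω = 2078∠0.1° Ω.
Step 5 — Source phasor: V = 127∠167.4° V = -123.9 + j27.7 V.
Step 6 — Current: I = V / Z = -0.05963 + j0.01338 A = 0.06111∠167.3° A.
Step 7 — Complex power: S = V·I* = 7.761 + j0.006922 VA.
Step 8 — Real power: P = Re(S) = 7.761 W.
Step 9 — Reactive power: Q = Im(S) = 0.006922 VAR.
Step 10 — Apparent power: |S| = 7.761 VA.
Step 11 — Power factor: PF = P/|S| = 1 (lagging).

(a) P = 7.761 W  (b) Q = 0.006922 VAR  (c) S = 7.761 VA  (d) PF = 1 (lagging)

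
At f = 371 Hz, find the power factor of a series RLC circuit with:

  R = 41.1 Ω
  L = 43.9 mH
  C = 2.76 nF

Step 1 — Angular frequency: ω = 2π·f = 2π·371 = 2331 rad/s.
Step 2 — Component impedances:
  R: Z = R = 41.1 Ω
  L: Z = jωL = j·2331·0.0439 = 0 + j102.3 Ω
  C: Z = 1/(jωC) = -j/(ω·C) = 0 - j1.554e+05 Ω
Step 3 — Series combination: Z_total = R + L + C = 41.1 - j1.553e+05 Ω = 1.553e+05∠-90.0° Ω.
Step 4 — Power factor: PF = cos(φ) = Re(Z)/|Z| = 41.1/1.553e+05 = 0.0002646.
Step 5 — Type: Im(Z) = -1.553e+05 ⇒ leading (phase φ = -90.0°).

PF = 0.0002646 (leading, φ = -90.0°)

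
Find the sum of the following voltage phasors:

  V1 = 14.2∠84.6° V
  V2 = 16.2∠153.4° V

Step 1 — Convert each phasor to rectangular form:
  V1 = 14.2·(cos(84.6°) + j·sin(84.6°)) = 1.336 + j14.14 V
  V2 = 16.2·(cos(153.4°) + j·sin(153.4°)) = -14.49 + j7.254 V
Step 2 — Sum components: V_total = -13.15 + j21.39 V.
Step 3 — Convert to polar: |V_total| = 25.11 V, ∠V_total = 121.6°.

V_total = 25.11∠121.6° V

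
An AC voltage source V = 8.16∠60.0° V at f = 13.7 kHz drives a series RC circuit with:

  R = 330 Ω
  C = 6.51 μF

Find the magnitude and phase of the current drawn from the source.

Step 1 — Angular frequency: ω = 2π·f = 2π·1.37e+04 = 8.608e+04 rad/s.
Step 2 — Component impedances:
  R: Z = R = 330 Ω
  C: Z = 1/(jωC) = -j/(ω·C) = 0 - j1.785 Ω
Step 3 — Series combination: Z_total = R + C = 330 - j1.785 Ω = 330∠-0.3° Ω.
Step 4 — Source phasor: V = 8.16∠60.0° V = 4.08 + j7.067 V.
Step 5 — Ohm's law: I = V / Z_total = (4.08 + j7.067) / (330 - j1.785) = 0.01225 + j0.02148 A.
Step 6 — Convert to polar: |I| = 0.02473 A, ∠I = 60.3°.

I = 0.02473∠60.3° A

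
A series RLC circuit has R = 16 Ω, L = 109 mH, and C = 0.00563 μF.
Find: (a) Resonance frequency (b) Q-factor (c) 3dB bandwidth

Step 1 — Resonance: ω₀ = 1/√(LC) = 1/√(0.109·5.63e-09) = 4.037e+04 rad/s.
Step 2 — f₀ = ω₀/(2π) = 6425 Hz.
Step 3 — Series Q: Q = ω₀L/R = 4.037e+04·0.109/16 = 275.
Step 4 — Bandwidth: Δω = ω₀/Q = 146.8 rad/s; BW = Δω/(2π) = 23.36 Hz.

(a) f₀ = 6425 Hz  (b) Q = 275  (c) BW = 23.36 Hz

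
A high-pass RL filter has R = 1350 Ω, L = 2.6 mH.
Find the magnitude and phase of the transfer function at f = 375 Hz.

Step 1 — Angular frequency: ω = 2π·375 = 2356 rad/s.
Step 2 — Transfer function: H(jω) = jωL/(R + jωL).
Step 3 — Numerator jωL = j·6.126; denominator R + jωL = 1350 + j6.126.
Step 4 — H = 2.059e-05 + j0.004538.
Step 5 — Magnitude: |H| = 0.004538 (-46.9 dB); phase: φ = 89.7°.

|H| = 0.004538 (-46.9 dB), φ = 89.7°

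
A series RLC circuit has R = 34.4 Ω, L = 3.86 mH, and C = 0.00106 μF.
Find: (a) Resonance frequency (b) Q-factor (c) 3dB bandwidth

Step 1 — Resonance: ω₀ = 1/√(LC) = 1/√(0.00386·1.06e-09) = 4.944e+05 rad/s.
Step 2 — f₀ = ω₀/(2π) = 7.868e+04 Hz.
Step 3 — Series Q: Q = ω₀L/R = 4.944e+05·0.00386/34.4 = 55.47.
Step 4 — Bandwidth: Δω = ω₀/Q = 8912 rad/s; BW = Δω/(2π) = 1418 Hz.

(a) f₀ = 7.868e+04 Hz  (b) Q = 55.47  (c) BW = 1418 Hz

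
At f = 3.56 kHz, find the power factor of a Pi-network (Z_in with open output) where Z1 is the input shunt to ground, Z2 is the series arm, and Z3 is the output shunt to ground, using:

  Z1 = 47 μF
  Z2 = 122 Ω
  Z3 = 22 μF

Step 1 — Angular frequency: ω = 2π·f = 2π·3560 = 2.237e+04 rad/s.
Step 2 — Component impedances:
  Z1: Z = 1/(jωC) = -j/(ω·C) = 0 - j0.9512 Ω
  Z2: Z = R = 122 Ω
  Z3: Z = 1/(jωC) = -j/(ω·C) = 0 - j2.032 Ω
Step 3 — With open output, the series arm Z2 and the output shunt Z3 appear in series to ground: Z2 + Z3 = 122 - j2.032 Ω.
Step 4 — Parallel with input shunt Z1: Z_in = Z1 || (Z2 + Z3) = 0.007412 - j0.951 Ω = 0.951∠-89.6° Ω.
Step 5 — Power factor: PF = cos(φ) = Re(Z)/|Z| = 0.0074118/0.95105 = 0.007793.
Step 6 — Type: Im(Z) = -0.951 ⇒ leading (phase φ = -89.6°).

PF = 0.007793 (leading, φ = -89.6°)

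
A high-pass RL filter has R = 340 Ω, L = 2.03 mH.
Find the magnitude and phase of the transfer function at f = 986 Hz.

Step 1 — Angular frequency: ω = 2π·986 = 6195 rad/s.
Step 2 — Transfer function: H(jω) = jωL/(R + jωL).
Step 3 — Numerator jωL = j·12.58; denominator R + jωL = 340 + j12.58.
Step 4 — H = 0.001366 + j0.03694.
Step 5 — Magnitude: |H| = 0.03696 (-28.6 dB); phase: φ = 87.9°.

|H| = 0.03696 (-28.6 dB), φ = 87.9°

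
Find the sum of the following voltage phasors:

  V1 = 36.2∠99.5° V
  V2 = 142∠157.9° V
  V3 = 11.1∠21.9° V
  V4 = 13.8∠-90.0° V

Step 1 — Convert each phasor to rectangular form:
  V1 = 36.2·(cos(99.5°) + j·sin(99.5°)) = -5.975 + j35.7 V
  V2 = 142·(cos(157.9°) + j·sin(157.9°)) = -131.6 + j53.42 V
  V3 = 11.1·(cos(21.9°) + j·sin(21.9°)) = 10.3 + j4.14 V
  V4 = 13.8·(cos(-90.0°) + j·sin(-90.0°)) = 0 - j13.8 V
Step 2 — Sum components: V_total = -127.2 + j79.47 V.
Step 3 — Convert to polar: |V_total| = 150 V, ∠V_total = 148.0°.

V_total = 150∠148.0° V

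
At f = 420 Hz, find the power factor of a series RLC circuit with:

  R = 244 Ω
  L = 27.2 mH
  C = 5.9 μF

Step 1 — Angular frequency: ω = 2π·f = 2π·420 = 2639 rad/s.
Step 2 — Component impedances:
  R: Z = R = 244 Ω
  L: Z = jωL = j·2639·0.0272 = 0 + j71.78 Ω
  C: Z = 1/(jωC) = -j/(ω·C) = 0 - j64.23 Ω
Step 3 — Series combination: Z_total = R + L + C = 244 + j7.552 Ω = 244.1∠1.8° Ω.
Step 4 — Power factor: PF = cos(φ) = Re(Z)/|Z| = 244/244.12 = 0.9995.
Step 5 — Type: Im(Z) = 7.552 ⇒ lagging (phase φ = 1.8°).

PF = 0.9995 (lagging, φ = 1.8°)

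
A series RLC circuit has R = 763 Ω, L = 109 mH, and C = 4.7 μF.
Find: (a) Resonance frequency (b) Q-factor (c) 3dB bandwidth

Step 1 — Resonance condition Im(Z)=0 gives ω₀ = 1/√(LC).
Step 2 — ω₀ = 1/√(0.109·4.7e-06) = 1397 rad/s.
Step 3 — f₀ = ω₀/(2π) = 222.4 Hz.
Step 4 — Series Q: Q = ω₀L/R = 1397·0.109/763 = 0.1996.
Step 5 — 3dB bandwidth: Δω = ω₀/Q = 7000 rad/s; BW = Δω/(2π) = 1114 Hz.

(a) f₀ = 222.4 Hz  (b) Q = 0.1996  (c) BW = 1114 Hz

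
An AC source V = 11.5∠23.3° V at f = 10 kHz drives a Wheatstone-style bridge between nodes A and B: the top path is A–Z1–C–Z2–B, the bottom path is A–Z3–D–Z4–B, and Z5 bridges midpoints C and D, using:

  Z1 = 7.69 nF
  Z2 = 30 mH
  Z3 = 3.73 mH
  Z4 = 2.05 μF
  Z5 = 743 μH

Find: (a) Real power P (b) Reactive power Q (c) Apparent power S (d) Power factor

Step 1 — Angular frequency: ω = 2π·f = 2π·1e+04 = 6.283e+04 rad/s.
Step 2 — Component impedances:
  Z1: Z = 1/(jωC) = -j/(ω·C) = 0 - j2070 Ω
  Z2: Z = jωL = j·6.283e+04·0.03 = 0 + j1885 Ω
  Z3: Z = jωL = j·6.283e+04·0.00373 = 0 + j234.4 Ω
  Z4: Z = 1/(jωC) = -j/(ω·C) = 0 - j7.764 Ω
  Z5: Z = jωL = j·6.283e+04·0.000743 = 0 + j46.68 Ω
Step 3 — Bridge requires nodal analysis (the Z5 bridge couples midpoints C and D, so the two paths cannot be reduced to a simple series/parallel combination). Setting node B to ground and injecting 1 A at node A, the 3-node admittance system at A, C, D solves to V_A = Z_AB = 0 + j257.2 Ω = 257.2∠90.0° Ω.
Step 4 — Source phasor: V = 11.5∠23.3° V = 10.56 + j4.549 V.
Step 5 — Current: I = V / Z = 0.01769 - j0.04106 A = 0.04471∠-66.7° A.
Step 6 — Complex power: S = V·I* = 0 + j0.5142 VA.
Step 7 — Real power: P = Re(S) = 0 W.
Step 8 — Reactive power: Q = Im(S) = 0.5142 VAR.
Step 9 — Apparent power: |S| = 0.5142 VA.
Step 10 — Power factor: PF = P/|S| = 0 (lagging).

(a) P = 0 W  (b) Q = 0.5142 VAR  (c) S = 0.5142 VA  (d) PF = 0 (lagging)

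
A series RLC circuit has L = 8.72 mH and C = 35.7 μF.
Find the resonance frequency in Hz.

Step 1 — Resonance condition Im(Z)=0 gives ω₀ = 1/√(LC).
Step 2 — ω₀ = 1/√(0.00872·3.57e-05) = 1792 rad/s.
Step 3 — f₀ = ω₀/(2π) = 285.3 Hz.

f₀ = 285.3 Hz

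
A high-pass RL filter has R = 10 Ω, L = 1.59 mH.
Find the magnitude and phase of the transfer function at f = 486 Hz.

Step 1 — Angular frequency: ω = 2π·486 = 3054 rad/s.
Step 2 — Transfer function: H(jω) = jωL/(R + jωL).
Step 3 — Numerator jωL = j·4.855; denominator R + jωL = 10 + j4.855.
Step 4 — H = 0.1908 + j0.3929.
Step 5 — Magnitude: |H| = 0.4368 (-7.2 dB); phase: φ = 64.1°.

|H| = 0.4368 (-7.2 dB), φ = 64.1°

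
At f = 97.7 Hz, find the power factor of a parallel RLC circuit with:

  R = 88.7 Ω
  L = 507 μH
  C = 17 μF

Step 1 — Angular frequency: ω = 2π·f = 2π·97.7 = 613.9 rad/s.
Step 2 — Component impedances:
  R: Z = R = 88.7 Ω
  L: Z = jωL = j·613.9·0.000507 = 0 + j0.3112 Ω
  C: Z = 1/(jωC) = -j/(ω·C) = 0 - j95.82 Ω
Step 3 — Parallel combination: 1/Z_total = 1/R + 1/L + 1/C; Z_total = 0.001099 + j0.3122 Ω = 0.3122∠89.8° Ω.
Step 4 — Power factor: PF = cos(φ) = Re(Z)/|Z| = 0.001099/0.3122 = 0.00352.
Step 5 — Type: Im(Z) = 0.3122 ⇒ lagging (phase φ = 89.8°).

PF = 0.00352 (lagging, φ = 89.8°)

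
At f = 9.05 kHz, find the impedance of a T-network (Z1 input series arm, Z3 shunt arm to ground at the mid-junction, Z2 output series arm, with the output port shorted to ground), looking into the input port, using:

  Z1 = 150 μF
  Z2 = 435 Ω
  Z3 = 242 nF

Step 1 — Angular frequency: ω = 2π·f = 2π·9050 = 5.686e+04 rad/s.
Step 2 — Component impedances:
  Z1: Z = 1/(jωC) = -j/(ω·C) = 0 - j0.1172 Ω
  Z2: Z = R = 435 Ω
  Z3: Z = 1/(jωC) = -j/(ω·C) = 0 - j72.67 Ω
Step 3 — With the output port shorted to ground, the output series arm Z2 runs from the junction to ground; the shunt arm Z3 also runs from the junction to ground. They appear in parallel: Z3 || Z2 = 11.81 - j70.7 Ω.
Step 4 — Series with input arm Z1: Z_in = Z1 + (Z3 || Z2) = 11.81 - j70.81 Ω = 71.79∠-80.5° Ω.

Z = 11.81 - j70.81 Ω = 71.79∠-80.5° Ω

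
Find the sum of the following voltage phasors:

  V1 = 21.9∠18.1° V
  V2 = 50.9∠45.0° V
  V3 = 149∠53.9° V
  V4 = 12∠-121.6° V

Step 1 — Convert each phasor to rectangular form:
  V1 = 21.9·(cos(18.1°) + j·sin(18.1°)) = 20.82 + j6.804 V
  V2 = 50.9·(cos(45.0°) + j·sin(45.0°)) = 35.99 + j35.99 V
  V3 = 149·(cos(53.9°) + j·sin(53.9°)) = 87.79 + j120.4 V
  V4 = 12·(cos(-121.6°) + j·sin(-121.6°)) = -6.288 - j10.22 V
Step 2 — Sum components: V_total = 138.3 + j153 V.
Step 3 — Convert to polar: |V_total| = 206.2 V, ∠V_total = 47.9°.

V_total = 206.2∠47.9° V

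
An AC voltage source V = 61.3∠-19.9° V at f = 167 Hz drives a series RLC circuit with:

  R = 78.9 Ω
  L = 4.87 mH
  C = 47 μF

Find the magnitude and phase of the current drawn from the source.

Step 1 — Angular frequency: ω = 2π·f = 2π·167 = 1049 rad/s.
Step 2 — Component impedances:
  R: Z = R = 78.9 Ω
  L: Z = jωL = j·1049·0.00487 = 0 + j5.11 Ω
  C: Z = 1/(jωC) = -j/(ω·C) = 0 - j20.28 Ω
Step 3 — Series combination: Z_total = R + L + C = 78.9 - j15.17 Ω = 80.34∠-10.9° Ω.
Step 4 — Source phasor: V = 61.3∠-19.9° V = 57.64 - j20.87 V.
Step 5 — Ohm's law: I = V / Z_total = (57.64 - j20.87) / (78.9 - j15.17) = 0.7535 - j0.1196 A.
Step 6 — Convert to polar: |I| = 0.763 A, ∠I = -9.0°.

I = 0.763∠-9.0° A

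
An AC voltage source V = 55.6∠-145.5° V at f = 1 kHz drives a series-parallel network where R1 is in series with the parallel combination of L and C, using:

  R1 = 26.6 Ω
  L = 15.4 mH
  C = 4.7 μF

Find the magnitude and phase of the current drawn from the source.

Step 1 — Angular frequency: ω = 2π·f = 2π·1000 = 6283 rad/s.
Step 2 — Component impedances:
  R1: Z = R = 26.6 Ω
  L: Z = jωL = j·6283·0.0154 = 0 + j96.76 Ω
  C: Z = 1/(jωC) = -j/(ω·C) = 0 - j33.86 Ω
Step 3 — Parallel branch: L || C = 1/(1/L + 1/C) = 0 - j52.09 Ω.
Step 4 — Series with R1: Z_total = R1 + (L || C) = 26.6 - j52.09 Ω = 58.49∠-63.0° Ω.
Step 5 — Source phasor: V = 55.6∠-145.5° V = -45.82 - j31.49 V.
Step 6 — Ohm's law: I = V / Z_total = (-45.82 - j31.49) / (26.6 - j52.09) = 0.1233 - j0.9425 A.
Step 7 — Convert to polar: |I| = 0.9506 A, ∠I = -82.5°.

I = 0.9506∠-82.5° A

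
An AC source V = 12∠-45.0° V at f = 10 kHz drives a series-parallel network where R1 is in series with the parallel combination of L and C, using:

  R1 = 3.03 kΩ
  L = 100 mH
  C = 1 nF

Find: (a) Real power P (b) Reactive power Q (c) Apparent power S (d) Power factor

Step 1 — Angular frequency: ω = 2π·f = 2π·1e+04 = 6.283e+04 rad/s.
Step 2 — Component impedances:
  R1: Z = R = 3030 Ω
  L: Z = jωL = j·6.283e+04·0.1 = 0 + j6283 Ω
  C: Z = 1/(jωC) = -j/(ω·C) = 0 - j1.592e+04 Ω
Step 3 — Parallel branch: L || C = 1/(1/L + 1/C) = 0 + j1.038e+04 Ω.
Step 4 — Series with R1: Z_total = R1 + (L || C) = 3030 + j1.038e+04 Ω = 1.081e+04∠73.7° Ω.
Step 5 — Source phasor: V = 12∠-45.0° V = 8.485 - j8.485 V.
Step 6 — Current: I = V / Z = -0.0005334 - j0.000973 A = 0.00111∠-118.7° A.
Step 7 — Complex power: S = V·I* = 0.00373 + j0.01278 VA.
Step 8 — Real power: P = Re(S) = 0.00373 W.
Step 9 — Reactive power: Q = Im(S) = 0.01278 VAR.
Step 10 — Apparent power: |S| = 0.01332 VA.
Step 11 — Power factor: PF = P/|S| = 0.2802 (lagging).

(a) P = 0.00373 W  (b) Q = 0.01278 VAR  (c) S = 0.01332 VA  (d) PF = 0.2802 (lagging)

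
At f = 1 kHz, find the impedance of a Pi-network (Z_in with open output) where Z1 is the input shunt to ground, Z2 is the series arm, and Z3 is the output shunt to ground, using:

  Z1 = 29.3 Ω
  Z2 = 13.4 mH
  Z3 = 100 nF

Step 1 — Angular frequency: ω = 2π·f = 2π·1000 = 6283 rad/s.
Step 2 — Component impedances:
  Z1: Z = R = 29.3 Ω
  Z2: Z = jωL = j·6283·0.0134 = 0 + j84.19 Ω
  Z3: Z = 1/(jωC) = -j/(ω·C) = 0 - j1592 Ω
Step 3 — With open output, the series arm Z2 and the output shunt Z3 appear in series to ground: Z2 + Z3 = 0 - j1507 Ω.
Step 4 — Parallel with input shunt Z1: Z_in = Z1 || (Z2 + Z3) = 29.29 - j0.5693 Ω = 29.29∠-1.1° Ω.

Z = 29.29 - j0.5693 Ω = 29.29∠-1.1° Ω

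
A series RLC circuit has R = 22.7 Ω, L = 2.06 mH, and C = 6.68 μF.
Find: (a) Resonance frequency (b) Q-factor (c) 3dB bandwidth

Step 1 — Resonance: ω₀ = 1/√(LC) = 1/√(0.00206·6.68e-06) = 8525 rad/s.
Step 2 — f₀ = ω₀/(2π) = 1357 Hz.
Step 3 — Series Q: Q = ω₀L/R = 8525·0.00206/22.7 = 0.7736.
Step 4 — Bandwidth: Δω = ω₀/Q = 1.102e+04 rad/s; BW = Δω/(2π) = 1754 Hz.

(a) f₀ = 1357 Hz  (b) Q = 0.7736  (c) BW = 1754 Hz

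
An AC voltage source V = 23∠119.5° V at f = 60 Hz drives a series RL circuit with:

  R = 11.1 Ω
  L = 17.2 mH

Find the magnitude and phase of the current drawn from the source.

Step 1 — Angular frequency: ω = 2π·f = 2π·60 = 377 rad/s.
Step 2 — Component impedances:
  R: Z = R = 11.1 Ω
  L: Z = jωL = j·377·0.0172 = 0 + j6.484 Ω
Step 3 — Series combination: Z_total = R + L = 11.1 + j6.484 Ω = 12.86∠30.3° Ω.
Step 4 — Source phasor: V = 23∠119.5° V = -11.33 + j20.02 V.
Step 5 — Ohm's law: I = V / Z_total = (-11.33 + j20.02) / (11.1 + j6.484) = 0.02473 + j1.789 A.
Step 6 — Convert to polar: |I| = 1.789 A, ∠I = 89.2°.

I = 1.789∠89.2° A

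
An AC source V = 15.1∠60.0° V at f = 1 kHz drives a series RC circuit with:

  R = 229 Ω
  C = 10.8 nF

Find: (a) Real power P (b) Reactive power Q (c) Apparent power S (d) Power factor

Step 1 — Angular frequency: ω = 2π·f = 2π·1000 = 6283 rad/s.
Step 2 — Component impedances:
  R: Z = R = 229 Ω
  C: Z = 1/(jωC) = -j/(ω·C) = 0 - j1.474e+04 Ω
Step 3 — Series combination: Z_total = R + C = 229 - j1.474e+04 Ω = 1.474e+04∠-89.1° Ω.
Step 4 — Source phasor: V = 15.1∠60.0° V = 7.55 + j13.08 V.
Step 5 — Current: I = V / Z = -0.0008792 + j0.000526 A = 0.001025∠149.1° A.
Step 6 — Complex power: S = V·I* = 0.0002404 - j0.01547 VA.
Step 7 — Real power: P = Re(S) = 0.0002404 W.
Step 8 — Reactive power: Q = Im(S) = -0.01547 VAR.
Step 9 — Apparent power: |S| = 0.01547 VA.
Step 10 — Power factor: PF = P/|S| = 0.01554 (leading).

(a) P = 0.0002404 W  (b) Q = -0.01547 VAR  (c) S = 0.01547 VA  (d) PF = 0.01554 (leading)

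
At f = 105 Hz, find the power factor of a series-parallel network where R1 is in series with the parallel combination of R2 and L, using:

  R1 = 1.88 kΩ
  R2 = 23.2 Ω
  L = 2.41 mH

Step 1 — Angular frequency: ω = 2π·f = 2π·105 = 659.7 rad/s.
Step 2 — Component impedances:
  R1: Z = R = 1880 Ω
  R2: Z = R = 23.2 Ω
  L: Z = jωL = j·659.7·0.00241 = 0 + j1.59 Ω
Step 3 — Parallel branch: R2 || L = 1/(1/R2 + 1/L) = 0.1085 + j1.583 Ω.
Step 4 — Series with R1: Z_total = R1 + (R2 || L) = 1880 + j1.583 Ω = 1880∠0.0° Ω.
Step 5 — Power factor: PF = cos(φ) = Re(Z)/|Z| = 1880/1880 = 1.
Step 6 — Type: Im(Z) = 1.583 ⇒ lagging (phase φ = 0.0°).

PF = 1 (lagging, φ = 0.0°)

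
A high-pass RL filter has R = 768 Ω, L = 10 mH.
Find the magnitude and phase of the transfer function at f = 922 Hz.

Step 1 — Angular frequency: ω = 2π·922 = 5793 rad/s.
Step 2 — Transfer function: H(jω) = jωL/(R + jωL).
Step 3 — Numerator jωL = j·57.93; denominator R + jωL = 768 + j57.93.
Step 4 — H = 0.005658 + j0.075.
Step 5 — Magnitude: |H| = 0.07522 (-22.5 dB); phase: φ = 85.7°.

|H| = 0.07522 (-22.5 dB), φ = 85.7°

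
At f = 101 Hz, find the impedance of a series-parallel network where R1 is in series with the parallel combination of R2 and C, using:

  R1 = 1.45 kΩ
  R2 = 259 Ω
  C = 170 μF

Step 1 — Angular frequency: ω = 2π·f = 2π·101 = 634.6 rad/s.
Step 2 — Component impedances:
  R1: Z = R = 1450 Ω
  R2: Z = R = 259 Ω
  C: Z = 1/(jωC) = -j/(ω·C) = 0 - j9.269 Ω
Step 3 — Parallel branch: R2 || C = 1/(1/R2 + 1/C) = 0.3313 - j9.258 Ω.
Step 4 — Series with R1: Z_total = R1 + (R2 || C) = 1450 - j9.258 Ω = 1450∠-0.4° Ω.

Z = 1450 - j9.258 Ω = 1450∠-0.4° Ω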